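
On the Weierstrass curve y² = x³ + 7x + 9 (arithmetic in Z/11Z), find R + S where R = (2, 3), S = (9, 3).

(2, 3) + (9, 3). λ = (3 - 3)/(9 - 2) ≡ 0/7 mod 11. 7⁻¹ ≡ 8 (mod 11), so λ ≡ 0.
  x = λ² - 2 - 9 = 0 - 11 ≡ 0; y = λ·(2 - 0) - 3 ≡ 8. → (0, 8)

(0, 8)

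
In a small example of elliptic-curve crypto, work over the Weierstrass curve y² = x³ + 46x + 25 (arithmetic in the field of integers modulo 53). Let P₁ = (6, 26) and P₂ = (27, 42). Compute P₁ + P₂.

(7, 1)

(6, 26) + (27, 42). λ = (42 - 26)/(27 - 6) ≡ 16/21 mod 53. 21⁻¹ ≡ 48 (mod 53), so λ ≡ 26.
  x = λ² - 6 - 27 = 676 - 33 ≡ 7; y = λ·(6 - 7) - 26 ≡ 1. → (7, 1)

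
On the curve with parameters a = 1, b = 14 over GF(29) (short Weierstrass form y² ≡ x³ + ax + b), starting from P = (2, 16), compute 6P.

Repeated addition: build up to 6P.
2P: tangent at (2, 16): λ = (3·2² + 1)/(2·16) ≡ 13/3. 3⁻¹ ≡ 10 (mod 29), so λ ≡ 13·10 ≡ 14.
  x = λ² - 2 - 2 = 196 - 4 ≡ 18; y = λ·(2 - 18) - 16 ≡ 21. → (18, 21)
3P: (18, 21) + (2, 16). λ = (16 - 21)/(2 - 18) ≡ 24/13 mod 29. 13⁻¹ ≡ 9 (mod 29) since 13·9 = 117 ≡ 1, so λ ≡ 13.
  x = λ² - 18 - 2 = 169 - 20 ≡ 4; y = λ·(18 - 4) - 21 ≡ 16. → (4, 16)
4P: (4, 16) + (2, 16). λ = (16 - 16)/(2 - 4) ≡ 0/27 mod 29. 27⁻¹ ≡ 14 (mod 29), so λ ≡ 0.
  x = λ² - 4 - 2 = 0 - 6 ≡ 23; y = λ·(4 - 23) - 16 ≡ 13. → (23, 13)
5P: (23, 13) + (2, 16). λ = (16 - 13)/(2 - 23) ≡ 3/8 mod 29. 8⁻¹ ≡ 11 (mod 29), so λ ≡ 4.
  x = λ² - 23 - 2 = 16 - 25 ≡ 20; y = λ·(23 - 20) - 13 ≡ 28. → (20, 28)
6P: (20, 28) + (2, 16). λ = (16 - 28)/(2 - 20) ≡ 17/11 mod 29. 11⁻¹ ≡ 8 (mod 29), so λ ≡ 20.
  x = λ² - 20 - 2 = 400 - 22 ≡ 1; y = λ·(20 - 1) - 28 ≡ 4. → (1, 4)

(1, 4)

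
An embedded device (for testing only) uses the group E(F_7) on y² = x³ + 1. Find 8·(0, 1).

Write P = (0, 1).
Repeated addition: build up to 8P.
2P: tangent at (0, 1): λ = (3·0² + 0)/(2·1) ≡ 0/2. 2⁻¹ ≡ 4 (mod 7) since 2·4 = 8 ≡ 1, so λ ≡ 0·4 ≡ 0.
  x = λ² - 0 - 0 = 0 - 0 ≡ 0; y = λ·(0 - 0) - 1 ≡ 6. → (0, 6)
3P: (0, 6) + (0, 1): same x and y₁ ≡ -y₂, so the sum is O.
4P: O + (0, 1) = (0, 1) (identity).
5P: tangent at (0, 1): λ = (3·0² + 0)/(2·1) ≡ 0/2. 2⁻¹ ≡ 4 (mod 7) since 2·4 = 8 ≡ 1, so λ ≡ 0·4 ≡ 0.
  x = λ² - 0 - 0 = 0 - 0 ≡ 0; y = λ·(0 - 0) - 1 ≡ 6. → (0, 6)
6P: (0, 6) + (0, 1): same x and y₁ ≡ -y₂, so the sum is O.
7P: O + (0, 1) = (0, 1) (identity).
8P: tangent at (0, 1): λ = (3·0² + 0)/(2·1) ≡ 0/2. 2⁻¹ ≡ 4 (mod 7) since 2·4 = 8 ≡ 1, so λ ≡ 0·4 ≡ 0.
  x = λ² - 0 - 0 = 0 - 0 ≡ 0; y = λ·(0 - 0) - 1 ≡ 6. → (0, 6)

(0, 6)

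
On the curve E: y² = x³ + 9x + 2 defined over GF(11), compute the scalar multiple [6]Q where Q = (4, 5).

(10, 5)

Repeated addition: build up to 6Q.
2Q: tangent at (4, 5): λ = (3·4² + 9)/(2·5) ≡ 2/10. 10⁻¹ ≡ 10 (mod 11), so λ ≡ 2·10 ≡ 9.
  x = λ² - 4 - 4 = 81 - 8 ≡ 7; y = λ·(4 - 7) - 5 ≡ 1. → (7, 1)
3Q: (7, 1) + (4, 5). λ = (5 - 1)/(4 - 7) ≡ 4/8 mod 11. 8⁻¹ ≡ 7 (mod 11) since 8·7 = 56 ≡ 1, so λ ≡ 6.
  x = λ² - 7 - 4 = 36 - 11 ≡ 3; y = λ·(7 - 3) - 1 ≡ 1. → (3, 1)
4Q: (3, 1) + (4, 5). λ = (5 - 1)/(4 - 3) ≡ 4/1 mod 11. 1⁻¹ ≡ 1 (mod 11), so λ ≡ 4.
  x = λ² - 3 - 4 = 16 - 7 ≡ 9; y = λ·(3 - 9) - 1 ≡ 8. → (9, 8)
5Q: (9, 8) + (4, 5). λ = (5 - 8)/(4 - 9) ≡ 8/6 mod 11. 6⁻¹ ≡ 2 (mod 11) since 6·2 = 12 ≡ 1, so λ ≡ 5.
  x = λ² - 9 - 4 = 25 - 13 ≡ 1; y = λ·(9 - 1) - 8 ≡ 10. → (1, 10)
6Q: (1, 10) + (4, 5). λ = (5 - 10)/(4 - 1) ≡ 6/3 mod 11. 3⁻¹ ≡ 4 (mod 11), so λ ≡ 2.
  x = λ² - 1 - 4 = 4 - 5 ≡ 10; y = λ·(1 - 10) - 10 ≡ 5. → (10, 5)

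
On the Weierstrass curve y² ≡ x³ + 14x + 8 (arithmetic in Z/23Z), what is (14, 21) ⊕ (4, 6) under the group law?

(14, 21) + (4, 6). λ = (6 - 21)/(4 - 14) ≡ 8/13 mod 23. 13⁻¹ ≡ 16 (mod 23), so λ ≡ 13.
  x = λ² - 14 - 4 = 169 - 18 ≡ 13; y = λ·(14 - 13) - 21 ≡ 15. → (13, 15)

(13, 15)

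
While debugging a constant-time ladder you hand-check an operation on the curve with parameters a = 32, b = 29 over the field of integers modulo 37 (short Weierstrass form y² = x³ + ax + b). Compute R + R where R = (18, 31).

tangent at (18, 31): λ = (3·18² + 32)/(2·31) ≡ 5/25. 25⁻¹ ≡ 3 (mod 37), so λ ≡ 5·3 ≡ 15.
  x = λ² - 18 - 18 = 225 - 36 ≡ 4; y = λ·(18 - 4) - 31 ≡ 31. → (4, 31)

(4, 31)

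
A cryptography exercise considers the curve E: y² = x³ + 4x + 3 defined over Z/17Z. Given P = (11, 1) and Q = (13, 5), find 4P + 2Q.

First 4P:
Double-and-add on 4 = (100)₂. Start with P = (11, 1) for the leading 1-bit.
double: tangent at (11, 1): λ = (3·11² + 4)/(2·1) ≡ 10/2. 2⁻¹ ≡ 9 (mod 17) since 2·9 = 18 ≡ 1, so λ ≡ 10·9 ≡ 5.
  x = λ² - 11 - 11 = 25 - 22 ≡ 3; y = λ·(11 - 3) - 1 ≡ 5. → (3, 5)
double: tangent at (3, 5): λ = (3·3² + 4)/(2·5) ≡ 14/10. 10⁻¹ ≡ 12 (mod 17), so λ ≡ 14·12 ≡ 15.
  x = λ² - 3 - 3 = 225 - 6 ≡ 15; y = λ·(3 - 15) - 5 ≡ 2. → (15, 2)
4P = (15, 2).
Next 2Q:
Repeated addition: build up to 2Q.
2Q: tangent at (13, 5): λ = (3·13² + 4)/(2·5) ≡ 1/10. 10⁻¹ ≡ 12 (mod 17), so λ ≡ 1·12 ≡ 12.
  x = λ² - 13 - 13 = 144 - 26 ≡ 16; y = λ·(13 - 16) - 5 ≡ 10. → (16, 10)
2Q = (16, 10).
Finally 4P + 2Q:
(15, 2) + (16, 10). λ = (10 - 2)/(16 - 15) ≡ 8/1 mod 17. 1⁻¹ ≡ 1 (mod 17), so λ ≡ 8.
  x = λ² - 15 - 16 = 64 - 31 ≡ 16; y = λ·(15 - 16) - 2 ≡ 7. → (16, 7)

(16, 7)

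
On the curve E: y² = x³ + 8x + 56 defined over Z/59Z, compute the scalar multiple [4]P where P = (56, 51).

(20, 29)

Double-and-add on 4 = (100)₂. Start with P = (56, 51) for the leading 1-bit.
double: tangent at (56, 51): λ = (3·56² + 8)/(2·51) ≡ 35/43. 43⁻¹ ≡ 11 (mod 59), so λ ≡ 35·11 ≡ 31.
  x = λ² - 56 - 56 = 961 - 112 ≡ 23; y = λ·(56 - 23) - 51 ≡ 28. → (23, 28)
double: tangent at (23, 28): λ = (3·23² + 8)/(2·28) ≡ 2/56. 56⁻¹ ≡ 39 (mod 59) since 56·39 = 2184 ≡ 1, so λ ≡ 2·39 ≡ 19.
  x = λ² - 23 - 23 = 361 - 46 ≡ 20; y = λ·(23 - 20) - 28 ≡ 29. → (20, 29)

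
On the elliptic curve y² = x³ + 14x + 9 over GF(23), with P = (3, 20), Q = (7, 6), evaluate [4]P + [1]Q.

(8, 9)

First 4P:
Double-and-add on 4 = (100)₂. Start with P = (3, 20) for the leading 1-bit.
double: tangent at (3, 20): λ = (3·3² + 14)/(2·20) ≡ 18/17. 17⁻¹ ≡ 19 (mod 23) since 17·19 = 323 ≡ 1, so λ ≡ 18·19 ≡ 20.
  x = λ² - 3 - 3 = 400 - 6 ≡ 3; y = λ·(3 - 3) - 20 ≡ 3. → (3, 3)
double: tangent at (3, 3): λ = (3·3² + 14)/(2·3) ≡ 18/6. 6⁻¹ ≡ 4 (mod 23) since 6·4 = 24 ≡ 1, so λ ≡ 18·4 ≡ 3.
  x = λ² - 3 - 3 = 9 - 6 ≡ 3; y = λ·(3 - 3) - 3 ≡ 20. → (3, 20)
4P = (3, 20).
Finally 4P + Q:
(3, 20) + (7, 6). λ = (6 - 20)/(7 - 3) ≡ 9/4 mod 23. 4⁻¹ ≡ 6 (mod 23), so λ ≡ 8.
  x = λ² - 3 - 7 = 64 - 10 ≡ 8; y = λ·(3 - 8) - 20 ≡ 9. → (8, 9)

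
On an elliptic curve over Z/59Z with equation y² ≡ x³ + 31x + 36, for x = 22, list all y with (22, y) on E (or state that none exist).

none

x³ + 31x + 36 = 11366 ≡ 38 (mod 59).
38 is a non-residue mod 59; no y exists.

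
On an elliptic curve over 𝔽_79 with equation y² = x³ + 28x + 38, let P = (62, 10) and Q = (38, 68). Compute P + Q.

(62, 10) + (38, 68). λ = (68 - 10)/(38 - 62) ≡ 58/55 mod 79. 55⁻¹ ≡ 23 (mod 79) since 55·23 = 1265 ≡ 1, so λ ≡ 70.
  x = λ² - 62 - 38 = 4900 - 100 ≡ 60; y = λ·(62 - 60) - 10 ≡ 51. → (60, 51)

(60, 51)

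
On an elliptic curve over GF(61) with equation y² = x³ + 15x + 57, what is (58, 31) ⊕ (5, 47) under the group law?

(2, 20)

(58, 31) + (5, 47). λ = (47 - 31)/(5 - 58) ≡ 16/8 mod 61. 8⁻¹ ≡ 23 (mod 61), so λ ≡ 2.
  x = λ² - 58 - 5 = 4 - 63 ≡ 2; y = λ·(58 - 2) - 31 ≡ 20. → (2, 20)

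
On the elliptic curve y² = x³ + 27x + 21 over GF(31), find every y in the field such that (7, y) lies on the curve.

x³ + 27x + 21 = 553 ≡ 26 (mod 31).
26 is a non-residue mod 31; no y exists.

none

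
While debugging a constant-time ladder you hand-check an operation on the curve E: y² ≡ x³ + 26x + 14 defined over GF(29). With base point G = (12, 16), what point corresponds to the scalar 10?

(24, 7)

Double-and-add on 10 = (1010)₂. Start with G = (12, 16) for the leading 1-bit.
double: tangent at (12, 16): λ = (3·12² + 26)/(2·16) ≡ 23/3. 3⁻¹ ≡ 10 (mod 29) since 3·10 = 30 ≡ 1, so λ ≡ 23·10 ≡ 27.
  x = λ² - 12 - 12 = 729 - 24 ≡ 9; y = λ·(12 - 9) - 16 ≡ 7. → (9, 7)
double: tangent at (9, 7): λ = (3·9² + 26)/(2·7) ≡ 8/14. 14⁻¹ ≡ 27 (mod 29), so λ ≡ 8·27 ≡ 13.
  x = λ² - 9 - 9 = 169 - 18 ≡ 6; y = λ·(9 - 6) - 7 ≡ 3. → (6, 3)
add G: (6, 3) + (12, 16). λ = (16 - 3)/(12 - 6) ≡ 13/6 mod 29. 6⁻¹ ≡ 5 (mod 29), so λ ≡ 7.
  x = λ² - 6 - 12 = 49 - 18 ≡ 2; y = λ·(6 - 2) - 3 ≡ 25. → (2, 25)
double: tangent at (2, 25): λ = (3·2² + 26)/(2·25) ≡ 9/21. 21⁻¹ ≡ 18 (mod 29) since 21·18 = 378 ≡ 1, so λ ≡ 9·18 ≡ 17.
  x = λ² - 2 - 2 = 289 - 4 ≡ 24; y = λ·(2 - 24) - 25 ≡ 7. → (24, 7)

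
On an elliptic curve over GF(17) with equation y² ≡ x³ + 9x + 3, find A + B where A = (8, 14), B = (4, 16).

(1, 8)

(8, 14) + (4, 16). λ = (16 - 14)/(4 - 8) ≡ 2/13 mod 17. 13⁻¹ ≡ 4 (mod 17), so λ ≡ 8.
  x = λ² - 8 - 4 = 64 - 12 ≡ 1; y = λ·(8 - 1) - 14 ≡ 8. → (1, 8)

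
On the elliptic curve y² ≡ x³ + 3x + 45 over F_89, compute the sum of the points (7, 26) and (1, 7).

(49, 19)

(7, 26) + (1, 7). λ = (7 - 26)/(1 - 7) ≡ 70/83 mod 89. 83⁻¹ ≡ 74 (mod 89), so λ ≡ 18.
  x = λ² - 7 - 1 = 324 - 8 ≡ 49; y = λ·(7 - 49) - 26 ≡ 19. → (49, 19)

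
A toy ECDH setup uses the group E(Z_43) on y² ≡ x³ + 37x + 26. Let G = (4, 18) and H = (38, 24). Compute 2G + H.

(26, 17)

First 2G:
Repeated addition: build up to 2G.
2G: tangent at (4, 18): λ = (3·4² + 37)/(2·18) ≡ 42/36. 36⁻¹ ≡ 6 (mod 43), so λ ≡ 42·6 ≡ 37.
  x = λ² - 4 - 4 = 1369 - 8 ≡ 28; y = λ·(4 - 28) - 18 ≡ 40. → (28, 40)
2G = (28, 40).
Finally 2G + H:
(28, 40) + (38, 24). λ = (24 - 40)/(38 - 28) ≡ 27/10 mod 43. 10⁻¹ ≡ 13 (mod 43), so λ ≡ 7.
  x = λ² - 28 - 38 = 49 - 66 ≡ 26; y = λ·(28 - 26) - 40 ≡ 17. → (26, 17)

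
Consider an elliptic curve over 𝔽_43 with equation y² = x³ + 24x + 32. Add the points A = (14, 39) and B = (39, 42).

(14, 39) + (39, 42). λ = (42 - 39)/(39 - 14) ≡ 3/25 mod 43. 25⁻¹ ≡ 31 (mod 43), so λ ≡ 7.
  x = λ² - 14 - 39 = 49 - 53 ≡ 39; y = λ·(14 - 39) - 39 ≡ 1. → (39, 1)

(39, 1)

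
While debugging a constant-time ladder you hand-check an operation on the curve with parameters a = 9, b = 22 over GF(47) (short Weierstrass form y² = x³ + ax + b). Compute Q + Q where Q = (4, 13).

tangent at (4, 13): λ = (3·4² + 9)/(2·13) ≡ 10/26. 26⁻¹ ≡ 38 (mod 47) since 26·38 = 988 ≡ 1, so λ ≡ 10·38 ≡ 4.
  x = λ² - 4 - 4 = 16 - 8 ≡ 8; y = λ·(4 - 8) - 13 ≡ 18. → (8, 18)

(8, 18)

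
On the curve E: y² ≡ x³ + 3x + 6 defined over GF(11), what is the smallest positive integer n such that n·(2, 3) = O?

5

2P: tangent at (2, 3): λ = (3·2² + 3)/(2·3) ≡ 4/6. 6⁻¹ ≡ 2 (mod 11), so λ ≡ 4·2 ≡ 8.
  x = λ² - 2 - 2 = 64 - 4 ≡ 5; y = λ·(2 - 5) - 3 ≡ 6. → (5, 6)
3P: (5, 6) + (2, 3). λ = (3 - 6)/(2 - 5) ≡ 8/8 mod 11. 8⁻¹ ≡ 7 (mod 11) since 8·7 = 56 ≡ 1, so λ ≡ 1.
  x = λ² - 5 - 2 = 1 - 7 ≡ 5; y = λ·(5 - 5) - 6 ≡ 5. → (5, 5)
4P: (5, 5) + (2, 3). λ = (3 - 5)/(2 - 5) ≡ 9/8 mod 11. 8⁻¹ ≡ 7 (mod 11), so λ ≡ 8.
  x = λ² - 5 - 2 = 64 - 7 ≡ 2; y = λ·(5 - 2) - 5 ≡ 8. → (2, 8)
5P: (2, 8) + (2, 3): same x and y₁ ≡ -y₂, so the sum is O.
5P = O, so the order is 5.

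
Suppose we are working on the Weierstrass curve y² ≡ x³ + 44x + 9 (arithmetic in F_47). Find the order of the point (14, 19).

2P: tangent at (14, 19): λ = (3·14² + 44)/(2·19) ≡ 21/38. 38⁻¹ ≡ 26 (mod 47), so λ ≡ 21·26 ≡ 29.
  x = λ² - 14 - 14 = 841 - 28 ≡ 14; y = λ·(14 - 14) - 19 ≡ 28. → (14, 28)
3P: (14, 28) + (14, 19): same x and y₁ ≡ -y₂, so the sum is 𝒪.
3P = 𝒪, so the order is 3.

3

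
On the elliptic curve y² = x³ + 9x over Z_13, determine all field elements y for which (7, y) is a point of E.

x³ + 9x + 0 = 406 ≡ 3 (mod 13).
Square roots of 3 mod 13: 4 and 9 (since 4² = 16 ≡ 3).

4, 9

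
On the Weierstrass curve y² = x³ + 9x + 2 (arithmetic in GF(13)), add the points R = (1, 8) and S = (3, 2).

(5, 4)

(1, 8) + (3, 2). λ = (2 - 8)/(3 - 1) ≡ 7/2 mod 13. 2⁻¹ ≡ 7 (mod 13) since 2·7 = 14 ≡ 1, so λ ≡ 10.
  x = λ² - 1 - 3 = 100 - 4 ≡ 5; y = λ·(1 - 5) - 8 ≡ 4. → (5, 4)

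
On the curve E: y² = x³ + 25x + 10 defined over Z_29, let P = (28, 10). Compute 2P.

tangent at (28, 10): λ = (3·28² + 25)/(2·10) ≡ 28/20. 20⁻¹ ≡ 16 (mod 29) since 20·16 = 320 ≡ 1, so λ ≡ 28·16 ≡ 13.
  x = λ² - 28 - 28 = 169 - 56 ≡ 26; y = λ·(28 - 26) - 10 ≡ 16. → (26, 16)

(26, 16)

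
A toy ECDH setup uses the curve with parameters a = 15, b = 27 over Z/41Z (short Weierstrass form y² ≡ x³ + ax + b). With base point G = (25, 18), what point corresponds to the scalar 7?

(20, 2)

Repeated addition: build up to 7G.
2G: tangent at (25, 18): λ = (3·25² + 15)/(2·18) ≡ 4/36. 36⁻¹ ≡ 8 (mod 41), so λ ≡ 4·8 ≡ 32.
  x = λ² - 25 - 25 = 1024 - 50 ≡ 31; y = λ·(25 - 31) - 18 ≡ 36. → (31, 36)
3G: (31, 36) + (25, 18). λ = (18 - 36)/(25 - 31) ≡ 23/35 mod 41. 35⁻¹ ≡ 34 (mod 41) since 35·34 = 1190 ≡ 1, so λ ≡ 3.
  x = λ² - 31 - 25 = 9 - 56 ≡ 35; y = λ·(31 - 35) - 36 ≡ 34. → (35, 34)
4G: (35, 34) + (25, 18). λ = (18 - 34)/(25 - 35) ≡ 25/31 mod 41. 31⁻¹ ≡ 4 (mod 41) since 31·4 = 124 ≡ 1, so λ ≡ 18.
  x = λ² - 35 - 25 = 324 - 60 ≡ 18; y = λ·(35 - 18) - 34 ≡ 26. → (18, 26)
5G: (18, 26) + (25, 18). λ = (18 - 26)/(25 - 18) ≡ 33/7 mod 41. 7⁻¹ ≡ 6 (mod 41), so λ ≡ 34.
  x = λ² - 18 - 25 = 1156 - 43 ≡ 6; y = λ·(18 - 6) - 26 ≡ 13. → (6, 13)
6G: (6, 13) + (25, 18). λ = (18 - 13)/(25 - 6) ≡ 5/19 mod 41. 19⁻¹ ≡ 13 (mod 41), so λ ≡ 24.
  x = λ² - 6 - 25 = 576 - 31 ≡ 12; y = λ·(6 - 12) - 13 ≡ 7. → (12, 7)
7G: (12, 7) + (25, 18). λ = (18 - 7)/(25 - 12) ≡ 11/13 mod 41. 13⁻¹ ≡ 19 (mod 41) since 13·19 = 247 ≡ 1, so λ ≡ 4.
  x = λ² - 12 - 25 = 16 - 37 ≡ 20; y = λ·(12 - 20) - 7 ≡ 2. → (20, 2)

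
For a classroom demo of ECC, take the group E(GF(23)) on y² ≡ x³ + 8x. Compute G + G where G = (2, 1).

(4, 2)

tangent at (2, 1): λ = (3·2² + 8)/(2·1) ≡ 20/2. 2⁻¹ ≡ 12 (mod 23), so λ ≡ 20·12 ≡ 10.
  x = λ² - 2 - 2 = 100 - 4 ≡ 4; y = λ·(2 - 4) - 1 ≡ 2. → (4, 2)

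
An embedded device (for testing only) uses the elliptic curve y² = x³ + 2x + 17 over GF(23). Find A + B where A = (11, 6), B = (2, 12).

(11, 6) + (2, 12). λ = (12 - 6)/(2 - 11) ≡ 6/14 mod 23. 14⁻¹ ≡ 5 (mod 23), so λ ≡ 7.
  x = λ² - 11 - 2 = 49 - 13 ≡ 13; y = λ·(11 - 13) - 6 ≡ 3. → (13, 3)

(13, 3)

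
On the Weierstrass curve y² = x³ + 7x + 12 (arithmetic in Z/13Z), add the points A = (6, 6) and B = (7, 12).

(6, 6) + (7, 12). λ = (12 - 6)/(7 - 6) ≡ 6/1 mod 13. 1⁻¹ ≡ 1 (mod 13), so λ ≡ 6.
  x = λ² - 6 - 7 = 36 - 13 ≡ 10; y = λ·(6 - 10) - 6 ≡ 9. → (10, 9)

(10, 9)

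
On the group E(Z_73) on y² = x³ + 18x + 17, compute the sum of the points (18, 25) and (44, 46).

(18, 25) + (44, 46). λ = (46 - 25)/(44 - 18) ≡ 21/26 mod 73. 26⁻¹ ≡ 59 (mod 73) since 26·59 = 1534 ≡ 1, so λ ≡ 71.
  x = λ² - 18 - 44 = 5041 - 62 ≡ 15; y = λ·(18 - 15) - 25 ≡ 42. → (15, 42)

(15, 42)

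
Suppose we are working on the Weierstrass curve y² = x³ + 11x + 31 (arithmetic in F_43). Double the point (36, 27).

(11, 35)

tangent at (36, 27): λ = (3·36² + 11)/(2·27) ≡ 29/11. 11⁻¹ ≡ 4 (mod 43), so λ ≡ 29·4 ≡ 30.
  x = λ² - 36 - 36 = 900 - 72 ≡ 11; y = λ·(36 - 11) - 27 ≡ 35. → (11, 35)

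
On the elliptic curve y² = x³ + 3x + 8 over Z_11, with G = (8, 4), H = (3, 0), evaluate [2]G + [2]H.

(7, 8)

First 2G:
Repeated addition: build up to 2G.
2G: tangent at (8, 4): λ = (3·8² + 3)/(2·4) ≡ 8/8. 8⁻¹ ≡ 7 (mod 11), so λ ≡ 8·7 ≡ 1.
  x = λ² - 8 - 8 = 1 - 16 ≡ 7; y = λ·(8 - 7) - 4 ≡ 8. → (7, 8)
2G = (7, 8).
Next 2H:
Repeated addition: build up to 2H.
2H: (3, 0) + (3, 0): same x and y₁ ≡ -y₂, so the sum is the point at infinity.
2H = the point at infinity.
Finally 2G + 2H:
(7, 8) + the point at infinity = (7, 8) (identity).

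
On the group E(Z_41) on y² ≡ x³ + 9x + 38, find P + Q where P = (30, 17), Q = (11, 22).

(2, 8)

(30, 17) + (11, 22). λ = (22 - 17)/(11 - 30) ≡ 5/22 mod 41. 22⁻¹ ≡ 28 (mod 41), so λ ≡ 17.
  x = λ² - 30 - 11 = 289 - 41 ≡ 2; y = λ·(30 - 2) - 17 ≡ 8. → (2, 8)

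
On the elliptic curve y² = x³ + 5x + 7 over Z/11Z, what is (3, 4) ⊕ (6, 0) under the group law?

(3, 4) + (6, 0). λ = (0 - 4)/(6 - 3) ≡ 7/3 mod 11. 3⁻¹ ≡ 4 (mod 11) since 3·4 = 12 ≡ 1, so λ ≡ 6.
  x = λ² - 3 - 6 = 36 - 9 ≡ 5; y = λ·(3 - 5) - 4 ≡ 6. → (5, 6)

(5, 6)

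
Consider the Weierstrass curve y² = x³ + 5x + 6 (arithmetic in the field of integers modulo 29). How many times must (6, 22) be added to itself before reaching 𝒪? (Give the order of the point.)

2P: tangent at (6, 22): λ = (3·6² + 5)/(2·22) ≡ 26/15. 15⁻¹ ≡ 2 (mod 29) since 15·2 = 30 ≡ 1, so λ ≡ 26·2 ≡ 23.
  x = λ² - 6 - 6 = 529 - 12 ≡ 24; y = λ·(6 - 24) - 22 ≡ 28. → (24, 28)
3P: (24, 28) + (6, 22). λ = (22 - 28)/(6 - 24) ≡ 23/11 mod 29. 11⁻¹ ≡ 8 (mod 29) since 11·8 = 88 ≡ 1, so λ ≡ 10.
  x = λ² - 24 - 6 = 100 - 30 ≡ 12; y = λ·(24 - 12) - 28 ≡ 5. → (12, 5)
4P: (12, 5) + (6, 22). λ = (22 - 5)/(6 - 12) ≡ 17/23 mod 29. 23⁻¹ ≡ 24 (mod 29), so λ ≡ 2.
  x = λ² - 12 - 6 = 4 - 18 ≡ 15; y = λ·(12 - 15) - 5 ≡ 18. → (15, 18)
5P: (15, 18) + (6, 22). λ = (22 - 18)/(6 - 15) ≡ 4/20 mod 29. 20⁻¹ ≡ 16 (mod 29), so λ ≡ 6.
  x = λ² - 15 - 6 = 36 - 21 ≡ 15; y = λ·(15 - 15) - 18 ≡ 11. → (15, 11)
6P: (15, 11) + (6, 22). λ = (22 - 11)/(6 - 15) ≡ 11/20 mod 29. 20⁻¹ ≡ 16 (mod 29), so λ ≡ 2.
  x = λ² - 15 - 6 = 4 - 21 ≡ 12; y = λ·(15 - 12) - 11 ≡ 24. → (12, 24)
7P: (12, 24) + (6, 22). λ = (22 - 24)/(6 - 12) ≡ 27/23 mod 29. 23⁻¹ ≡ 24 (mod 29), so λ ≡ 10.
  x = λ² - 12 - 6 = 100 - 18 ≡ 24; y = λ·(12 - 24) - 24 ≡ 1. → (24, 1)
8P: (24, 1) + (6, 22). λ = (22 - 1)/(6 - 24) ≡ 21/11 mod 29. 11⁻¹ ≡ 8 (mod 29) since 11·8 = 88 ≡ 1, so λ ≡ 23.
  x = λ² - 24 - 6 = 529 - 30 ≡ 6; y = λ·(24 - 6) - 1 ≡ 7. → (6, 7)
9P: (6, 7) + (6, 22): same x and y₁ ≡ -y₂, so the sum is 𝒪.
9P = 𝒪, so the order is 9.

9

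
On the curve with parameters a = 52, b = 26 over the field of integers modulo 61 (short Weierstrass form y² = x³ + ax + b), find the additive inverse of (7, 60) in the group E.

(7, 1)

-(7, 60) = (7, -60 mod 61) = (7, 1).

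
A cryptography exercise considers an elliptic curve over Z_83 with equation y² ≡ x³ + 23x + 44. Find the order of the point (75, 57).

2P: tangent at (75, 57): λ = (3·75² + 23)/(2·57) ≡ 49/31. 31⁻¹ ≡ 75 (mod 83), so λ ≡ 49·75 ≡ 23.
  x = λ² - 75 - 75 = 529 - 150 ≡ 47; y = λ·(75 - 47) - 57 ≡ 6. → (47, 6)
3P: (47, 6) + (75, 57). λ = (57 - 6)/(75 - 47) ≡ 51/28 mod 83. 28⁻¹ ≡ 3 (mod 83) since 28·3 = 84 ≡ 1, so λ ≡ 70.
  x = λ² - 47 - 75 = 4900 - 122 ≡ 47; y = λ·(47 - 47) - 6 ≡ 77. → (47, 77)
4P: (47, 77) + (75, 57). λ = (57 - 77)/(75 - 47) ≡ 63/28 mod 83. 28⁻¹ ≡ 3 (mod 83), so λ ≡ 23.
  x = λ² - 47 - 75 = 529 - 122 ≡ 75; y = λ·(47 - 75) - 77 ≡ 26. → (75, 26)
5P: (75, 26) + (75, 57): same x and y₁ ≡ -y₂, so the sum is 𝒪.
5P = 𝒪, so the order is 5.

5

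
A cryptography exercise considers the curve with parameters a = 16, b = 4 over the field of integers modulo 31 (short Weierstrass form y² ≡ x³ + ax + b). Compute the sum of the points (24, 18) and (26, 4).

(30, 24)

(24, 18) + (26, 4). λ = (4 - 18)/(26 - 24) ≡ 17/2 mod 31. 2⁻¹ ≡ 16 (mod 31) since 2·16 = 32 ≡ 1, so λ ≡ 24.
  x = λ² - 24 - 26 = 576 - 50 ≡ 30; y = λ·(24 - 30) - 18 ≡ 24. → (30, 24)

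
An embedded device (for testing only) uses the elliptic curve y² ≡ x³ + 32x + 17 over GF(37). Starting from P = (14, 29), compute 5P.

Repeated addition: build up to 5P.
2P: tangent at (14, 29): λ = (3·14² + 32)/(2·29) ≡ 28/21. 21⁻¹ ≡ 30 (mod 37), so λ ≡ 28·30 ≡ 26.
  x = λ² - 14 - 14 = 676 - 28 ≡ 19; y = λ·(14 - 19) - 29 ≡ 26. → (19, 26)
3P: (19, 26) + (14, 29). λ = (29 - 26)/(14 - 19) ≡ 3/32 mod 37. 32⁻¹ ≡ 22 (mod 37) since 32·22 = 704 ≡ 1, so λ ≡ 29.
  x = λ² - 19 - 14 = 841 - 33 ≡ 31; y = λ·(19 - 31) - 26 ≡ 33. → (31, 33)
4P: (31, 33) + (14, 29). λ = (29 - 33)/(14 - 31) ≡ 33/20 mod 37. 20⁻¹ ≡ 13 (mod 37) since 20·13 = 260 ≡ 1, so λ ≡ 22.
  x = λ² - 31 - 14 = 484 - 45 ≡ 32; y = λ·(31 - 32) - 33 ≡ 19. → (32, 19)
5P: (32, 19) + (14, 29). λ = (29 - 19)/(14 - 32) ≡ 10/19 mod 37. 19⁻¹ ≡ 2 (mod 37), so λ ≡ 20.
  x = λ² - 32 - 14 = 400 - 46 ≡ 21; y = λ·(32 - 21) - 19 ≡ 16. → (21, 16)

(21, 16)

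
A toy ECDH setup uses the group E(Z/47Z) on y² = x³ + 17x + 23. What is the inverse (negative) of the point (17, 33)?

(17, 14)

-(17, 33) = (17, -33 mod 47) = (17, 14).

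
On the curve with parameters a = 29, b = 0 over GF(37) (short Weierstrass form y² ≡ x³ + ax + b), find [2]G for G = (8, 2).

tangent at (8, 2): λ = (3·8² + 29)/(2·2) ≡ 36/4. 4⁻¹ ≡ 28 (mod 37) since 4·28 = 112 ≡ 1, so λ ≡ 36·28 ≡ 9.
  x = λ² - 8 - 8 = 81 - 16 ≡ 28; y = λ·(8 - 28) - 2 ≡ 3. → (28, 3)

(28, 3)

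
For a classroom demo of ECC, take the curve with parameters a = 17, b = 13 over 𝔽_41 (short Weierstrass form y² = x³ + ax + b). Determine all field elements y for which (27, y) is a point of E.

x³ + 17x + 13 = 20155 ≡ 24 (mod 41).
24 is a non-residue mod 41; no y exists.

none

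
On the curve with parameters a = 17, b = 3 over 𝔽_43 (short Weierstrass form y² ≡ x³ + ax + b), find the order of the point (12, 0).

2

2P: (12, 0) + (12, 0): same x and y₁ ≡ -y₂, so the sum is the point at infinity.
2P = the point at infinity, so the order is 2.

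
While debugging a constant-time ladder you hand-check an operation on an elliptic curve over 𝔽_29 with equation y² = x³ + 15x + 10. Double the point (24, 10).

tangent at (24, 10): λ = (3·24² + 15)/(2·10) ≡ 3/20. 20⁻¹ ≡ 16 (mod 29) since 20·16 = 320 ≡ 1, so λ ≡ 3·16 ≡ 19.
  x = λ² - 24 - 24 = 361 - 48 ≡ 23; y = λ·(24 - 23) - 10 ≡ 9. → (23, 9)

(23, 9)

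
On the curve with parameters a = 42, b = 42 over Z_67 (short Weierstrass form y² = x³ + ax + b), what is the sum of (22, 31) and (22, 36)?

The two points share x = 22 and their y-coordinates satisfy 31 + 36 ≡ 0 (mod 67), so they are inverses. Their sum is the point at infinity.

O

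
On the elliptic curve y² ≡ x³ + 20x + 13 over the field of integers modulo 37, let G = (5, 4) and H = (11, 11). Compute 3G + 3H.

(31, 26)

First 3G:
Repeated addition: build up to 3G.
2G: tangent at (5, 4): λ = (3·5² + 20)/(2·4) ≡ 21/8. 8⁻¹ ≡ 14 (mod 37), so λ ≡ 21·14 ≡ 35.
  x = λ² - 5 - 5 = 1225 - 10 ≡ 31; y = λ·(5 - 31) - 4 ≡ 11. → (31, 11)
3G: (31, 11) + (5, 4). λ = (4 - 11)/(5 - 31) ≡ 30/11 mod 37. 11⁻¹ ≡ 27 (mod 37), so λ ≡ 33.
  x = λ² - 31 - 5 = 1089 - 36 ≡ 17; y = λ·(31 - 17) - 11 ≡ 7. → (17, 7)
3G = (17, 7).
Next 3H:
Repeated addition: build up to 3H.
2H: tangent at (11, 11): λ = (3·11² + 20)/(2·11) ≡ 13/22. 22⁻¹ ≡ 32 (mod 37) since 22·32 = 704 ≡ 1, so λ ≡ 13·32 ≡ 9.
  x = λ² - 11 - 11 = 81 - 22 ≡ 22; y = λ·(11 - 22) - 11 ≡ 1. → (22, 1)
3H: (22, 1) + (11, 11). λ = (11 - 1)/(11 - 22) ≡ 10/26 mod 37. 26⁻¹ ≡ 10 (mod 37) since 26·10 = 260 ≡ 1, so λ ≡ 26.
  x = λ² - 22 - 11 = 676 - 33 ≡ 14; y = λ·(22 - 14) - 1 ≡ 22. → (14, 22)
3H = (14, 22).
Finally 3G + 3H:
(17, 7) + (14, 22). λ = (22 - 7)/(14 - 17) ≡ 15/34 mod 37. 34⁻¹ ≡ 12 (mod 37), so λ ≡ 32.
  x = λ² - 17 - 14 = 1024 - 31 ≡ 31; y = λ·(17 - 31) - 7 ≡ 26. → (31, 26)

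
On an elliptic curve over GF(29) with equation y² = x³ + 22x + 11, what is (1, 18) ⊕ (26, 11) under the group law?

(1, 18) + (26, 11). λ = (11 - 18)/(26 - 1) ≡ 22/25 mod 29. 25⁻¹ ≡ 7 (mod 29), so λ ≡ 9.
  x = λ² - 1 - 26 = 81 - 27 ≡ 25; y = λ·(1 - 25) - 18 ≡ 27. → (25, 27)

(25, 27)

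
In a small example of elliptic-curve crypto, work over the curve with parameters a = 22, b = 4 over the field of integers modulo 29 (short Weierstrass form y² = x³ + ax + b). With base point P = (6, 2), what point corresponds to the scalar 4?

Double-and-add on 4 = (100)₂. Start with P = (6, 2) for the leading 1-bit.
double: tangent at (6, 2): λ = (3·6² + 22)/(2·2) ≡ 14/4. 4⁻¹ ≡ 22 (mod 29) since 4·22 = 88 ≡ 1, so λ ≡ 14·22 ≡ 18.
  x = λ² - 6 - 6 = 324 - 12 ≡ 22; y = λ·(6 - 22) - 2 ≡ 0. → (22, 0)
double: (22, 0) + (22, 0): same x and y₁ ≡ -y₂, so the sum is ∞.

O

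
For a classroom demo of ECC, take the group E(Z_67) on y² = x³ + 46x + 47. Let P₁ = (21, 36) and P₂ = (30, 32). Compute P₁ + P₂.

(21, 36) + (30, 32). λ = (32 - 36)/(30 - 21) ≡ 63/9 mod 67. 9⁻¹ ≡ 15 (mod 67), so λ ≡ 7.
  x = λ² - 21 - 30 = 49 - 51 ≡ 65; y = λ·(21 - 65) - 36 ≡ 58. → (65, 58)

(65, 58)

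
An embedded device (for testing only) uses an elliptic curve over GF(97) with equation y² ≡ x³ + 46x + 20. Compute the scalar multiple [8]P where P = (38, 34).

Repeated addition: build up to 8P.
2P: tangent at (38, 34): λ = (3·38² + 46)/(2·34) ≡ 13/68. 68⁻¹ ≡ 10 (mod 97) since 68·10 = 680 ≡ 1, so λ ≡ 13·10 ≡ 33.
  x = λ² - 38 - 38 = 1089 - 76 ≡ 43; y = λ·(38 - 43) - 34 ≡ 92. → (43, 92)
3P: (43, 92) + (38, 34). λ = (34 - 92)/(38 - 43) ≡ 39/92 mod 97. 92⁻¹ ≡ 58 (mod 97), so λ ≡ 31.
  x = λ² - 43 - 38 = 961 - 81 ≡ 7; y = λ·(43 - 7) - 92 ≡ 54. → (7, 54)
4P: (7, 54) + (38, 34). λ = (34 - 54)/(38 - 7) ≡ 77/31 mod 97. 31⁻¹ ≡ 72 (mod 97), so λ ≡ 15.
  x = λ² - 7 - 38 = 225 - 45 ≡ 83; y = λ·(7 - 83) - 54 ≡ 67. → (83, 67)
5P: (83, 67) + (38, 34). λ = (34 - 67)/(38 - 83) ≡ 64/52 mod 97. 52⁻¹ ≡ 28 (mod 97), so λ ≡ 46.
  x = λ² - 83 - 38 = 2116 - 121 ≡ 55; y = λ·(83 - 55) - 67 ≡ 57. → (55, 57)
6P: (55, 57) + (38, 34). λ = (34 - 57)/(38 - 55) ≡ 74/80 mod 97. 80⁻¹ ≡ 57 (mod 97) since 80·57 = 4560 ≡ 1, so λ ≡ 47.
  x = λ² - 55 - 38 = 2209 - 93 ≡ 79; y = λ·(55 - 79) - 57 ≡ 76. → (79, 76)
7P: (79, 76) + (38, 34). λ = (34 - 76)/(38 - 79) ≡ 55/56 mod 97. 56⁻¹ ≡ 26 (mod 97), so λ ≡ 72.
  x = λ² - 79 - 38 = 5184 - 117 ≡ 23; y = λ·(79 - 23) - 76 ≡ 76. → (23, 76)
8P: (23, 76) + (38, 34). λ = (34 - 76)/(38 - 23) ≡ 55/15 mod 97. 15⁻¹ ≡ 13 (mod 97) since 15·13 = 195 ≡ 1, so λ ≡ 36.
  x = λ² - 23 - 38 = 1296 - 61 ≡ 71; y = λ·(23 - 71) - 76 ≡ 39. → (71, 39)

(71, 39)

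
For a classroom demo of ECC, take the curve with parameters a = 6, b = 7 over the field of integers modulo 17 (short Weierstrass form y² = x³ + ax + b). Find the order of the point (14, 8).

10

2P: tangent at (14, 8): λ = (3·14² + 6)/(2·8) ≡ 16/16. 16⁻¹ ≡ 16 (mod 17), so λ ≡ 16·16 ≡ 1.
  x = λ² - 14 - 14 = 1 - 28 ≡ 7; y = λ·(14 - 7) - 8 ≡ 16. → (7, 16)
3P: (7, 16) + (14, 8). λ = (8 - 16)/(14 - 7) ≡ 9/7 mod 17. 7⁻¹ ≡ 5 (mod 17) since 7·5 = 35 ≡ 1, so λ ≡ 11.
  x = λ² - 7 - 14 = 121 - 21 ≡ 15; y = λ·(7 - 15) - 16 ≡ 15. → (15, 15)
4P: (15, 15) + (14, 8). λ = (8 - 15)/(14 - 15) ≡ 10/16 mod 17. 16⁻¹ ≡ 16 (mod 17), so λ ≡ 7.
  x = λ² - 15 - 14 = 49 - 29 ≡ 3; y = λ·(15 - 3) - 15 ≡ 1. → (3, 1)
5P: (3, 1) + (14, 8). λ = (8 - 1)/(14 - 3) ≡ 7/11 mod 17. 11⁻¹ ≡ 14 (mod 17) since 11·14 = 154 ≡ 1, so λ ≡ 13.
  x = λ² - 3 - 14 = 169 - 17 ≡ 16; y = λ·(3 - 16) - 1 ≡ 0. → (16, 0)
6P: (16, 0) + (14, 8). λ = (8 - 0)/(14 - 16) ≡ 8/15 mod 17. 15⁻¹ ≡ 8 (mod 17), so λ ≡ 13.
  x = λ² - 16 - 14 = 169 - 30 ≡ 3; y = λ·(16 - 3) - 0 ≡ 16. → (3, 16)
7P: (3, 16) + (14, 8). λ = (8 - 16)/(14 - 3) ≡ 9/11 mod 17. 11⁻¹ ≡ 14 (mod 17) since 11·14 = 154 ≡ 1, so λ ≡ 7.
  x = λ² - 3 - 14 = 49 - 17 ≡ 15; y = λ·(3 - 15) - 16 ≡ 2. → (15, 2)
8P: (15, 2) + (14, 8). λ = (8 - 2)/(14 - 15) ≡ 6/16 mod 17. 16⁻¹ ≡ 16 (mod 17), so λ ≡ 11.
  x = λ² - 15 - 14 = 121 - 29 ≡ 7; y = λ·(15 - 7) - 2 ≡ 1. → (7, 1)
9P: (7, 1) + (14, 8). λ = (8 - 1)/(14 - 7) ≡ 7/7 mod 17. 7⁻¹ ≡ 5 (mod 17), so λ ≡ 1.
  x = λ² - 7 - 14 = 1 - 21 ≡ 14; y = λ·(7 - 14) - 1 ≡ 9. → (14, 9)
10P: (14, 9) + (14, 8): same x and y₁ ≡ -y₂, so the sum is the point at infinity.
10P = the point at infinity, so the order is 10.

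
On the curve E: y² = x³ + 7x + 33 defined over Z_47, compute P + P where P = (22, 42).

(35, 17)

tangent at (22, 42): λ = (3·22² + 7)/(2·42) ≡ 2/37. 37⁻¹ ≡ 14 (mod 47), so λ ≡ 2·14 ≡ 28.
  x = λ² - 22 - 22 = 784 - 44 ≡ 35; y = λ·(22 - 35) - 42 ≡ 17. → (35, 17)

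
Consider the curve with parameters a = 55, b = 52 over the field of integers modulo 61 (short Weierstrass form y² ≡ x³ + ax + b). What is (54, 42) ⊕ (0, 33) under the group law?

(46, 0)

(54, 42) + (0, 33). λ = (33 - 42)/(0 - 54) ≡ 52/7 mod 61. 7⁻¹ ≡ 35 (mod 61) since 7·35 = 245 ≡ 1, so λ ≡ 51.
  x = λ² - 54 - 0 = 2601 - 54 ≡ 46; y = λ·(54 - 46) - 42 ≡ 0. → (46, 0)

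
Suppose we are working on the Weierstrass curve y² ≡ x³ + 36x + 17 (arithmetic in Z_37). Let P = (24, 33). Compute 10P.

Repeated addition: build up to 10P.
2P: tangent at (24, 33): λ = (3·24² + 36)/(2·33) ≡ 25/29. 29⁻¹ ≡ 23 (mod 37), so λ ≡ 25·23 ≡ 20.
  x = λ² - 24 - 24 = 400 - 48 ≡ 19; y = λ·(24 - 19) - 33 ≡ 30. → (19, 30)
3P: (19, 30) + (24, 33). λ = (33 - 30)/(24 - 19) ≡ 3/5 mod 37. 5⁻¹ ≡ 15 (mod 37) since 5·15 = 75 ≡ 1, so λ ≡ 8.
  x = λ² - 19 - 24 = 64 - 43 ≡ 21; y = λ·(19 - 21) - 30 ≡ 28. → (21, 28)
4P: (21, 28) + (24, 33). λ = (33 - 28)/(24 - 21) ≡ 5/3 mod 37. 3⁻¹ ≡ 25 (mod 37), so λ ≡ 14.
  x = λ² - 21 - 24 = 196 - 45 ≡ 3; y = λ·(21 - 3) - 28 ≡ 2. → (3, 2)
5P: (3, 2) + (24, 33). λ = (33 - 2)/(24 - 3) ≡ 31/21 mod 37. 21⁻¹ ≡ 30 (mod 37), so λ ≡ 5.
  x = λ² - 3 - 24 = 25 - 27 ≡ 35; y = λ·(3 - 35) - 2 ≡ 23. → (35, 23)
6P: (35, 23) + (24, 33). λ = (33 - 23)/(24 - 35) ≡ 10/26 mod 37. 26⁻¹ ≡ 10 (mod 37) since 26·10 = 260 ≡ 1, so λ ≡ 26.
  x = λ² - 35 - 24 = 676 - 59 ≡ 25; y = λ·(35 - 25) - 23 ≡ 15. → (25, 15)
7P: (25, 15) + (24, 33). λ = (33 - 15)/(24 - 25) ≡ 18/36 mod 37. 36⁻¹ ≡ 36 (mod 37), so λ ≡ 19.
  x = λ² - 25 - 24 = 361 - 49 ≡ 16; y = λ·(25 - 16) - 15 ≡ 8. → (16, 8)
8P: (16, 8) + (24, 33). λ = (33 - 8)/(24 - 16) ≡ 25/8 mod 37. 8⁻¹ ≡ 14 (mod 37), so λ ≡ 17.
  x = λ² - 16 - 24 = 289 - 40 ≡ 27; y = λ·(16 - 27) - 8 ≡ 27. → (27, 27)
9P: (27, 27) + (24, 33). λ = (33 - 27)/(24 - 27) ≡ 6/34 mod 37. 34⁻¹ ≡ 12 (mod 37) since 34·12 = 408 ≡ 1, so λ ≡ 35.
  x = λ² - 27 - 24 = 1225 - 51 ≡ 27; y = λ·(27 - 27) - 27 ≡ 10. → (27, 10)
10P: (27, 10) + (24, 33). λ = (33 - 10)/(24 - 27) ≡ 23/34 mod 37. 34⁻¹ ≡ 12 (mod 37) since 34·12 = 408 ≡ 1, so λ ≡ 17.
  x = λ² - 27 - 24 = 289 - 51 ≡ 16; y = λ·(27 - 16) - 10 ≡ 29. → (16, 29)

(16, 29)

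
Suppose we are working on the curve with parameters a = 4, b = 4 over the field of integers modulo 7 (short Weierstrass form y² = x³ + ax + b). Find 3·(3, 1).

Write Q = (3, 1).
Repeated addition: build up to 3Q.
2Q: tangent at (3, 1): λ = (3·3² + 4)/(2·1) ≡ 3/2. 2⁻¹ ≡ 4 (mod 7) since 2·4 = 8 ≡ 1, so λ ≡ 3·4 ≡ 5.
  x = λ² - 3 - 3 = 25 - 6 ≡ 5; y = λ·(3 - 5) - 1 ≡ 3. → (5, 3)
3Q: (5, 3) + (3, 1). λ = (1 - 3)/(3 - 5) ≡ 5/5 mod 7. 5⁻¹ ≡ 3 (mod 7) since 5·3 = 15 ≡ 1, so λ ≡ 1.
  x = λ² - 5 - 3 = 1 - 8 ≡ 0; y = λ·(5 - 0) - 3 ≡ 2. → (0, 2)

(0, 2)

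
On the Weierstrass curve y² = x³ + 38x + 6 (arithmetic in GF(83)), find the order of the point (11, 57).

4

2P: tangent at (11, 57): λ = (3·11² + 38)/(2·57) ≡ 69/31. 31⁻¹ ≡ 75 (mod 83) since 31·75 = 2325 ≡ 1, so λ ≡ 69·75 ≡ 29.
  x = λ² - 11 - 11 = 841 - 22 ≡ 72; y = λ·(11 - 72) - 57 ≡ 0. → (72, 0)
3P: (72, 0) + (11, 57). λ = (57 - 0)/(11 - 72) ≡ 57/22 mod 83. 22⁻¹ ≡ 34 (mod 83) since 22·34 = 748 ≡ 1, so λ ≡ 29.
  x = λ² - 72 - 11 = 841 - 83 ≡ 11; y = λ·(72 - 11) - 0 ≡ 26. → (11, 26)
4P: (11, 26) + (11, 57): same x and y₁ ≡ -y₂, so the sum is O.
4P = O, so the order is 4.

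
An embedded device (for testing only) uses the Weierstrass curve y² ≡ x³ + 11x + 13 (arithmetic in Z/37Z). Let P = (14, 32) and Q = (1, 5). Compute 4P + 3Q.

First 4P:
Repeated addition: build up to 4P.
2P: tangent at (14, 32): λ = (3·14² + 11)/(2·32) ≡ 7/27. 27⁻¹ ≡ 11 (mod 37), so λ ≡ 7·11 ≡ 3.
  x = λ² - 14 - 14 = 9 - 28 ≡ 18; y = λ·(14 - 18) - 32 ≡ 30. → (18, 30)
3P: (18, 30) + (14, 32). λ = (32 - 30)/(14 - 18) ≡ 2/33 mod 37. 33⁻¹ ≡ 9 (mod 37), so λ ≡ 18.
  x = λ² - 18 - 14 = 324 - 32 ≡ 33; y = λ·(18 - 33) - 30 ≡ 33. → (33, 33)
4P: (33, 33) + (14, 32). λ = (32 - 33)/(14 - 33) ≡ 36/18 mod 37. 18⁻¹ ≡ 35 (mod 37), so λ ≡ 2.
  x = λ² - 33 - 14 = 4 - 47 ≡ 31; y = λ·(33 - 31) - 33 ≡ 8. → (31, 8)
4P = (31, 8).
Next 3Q:
Repeated addition: build up to 3Q.
2Q: tangent at (1, 5): λ = (3·1² + 11)/(2·5) ≡ 14/10. 10⁻¹ ≡ 26 (mod 37) since 10·26 = 260 ≡ 1, so λ ≡ 14·26 ≡ 31.
  x = λ² - 1 - 1 = 961 - 2 ≡ 34; y = λ·(1 - 34) - 5 ≡ 8. → (34, 8)
3Q: (34, 8) + (1, 5). λ = (5 - 8)/(1 - 34) ≡ 34/4 mod 37. 4⁻¹ ≡ 28 (mod 37), so λ ≡ 27.
  x = λ² - 34 - 1 = 729 - 35 ≡ 28; y = λ·(34 - 28) - 8 ≡ 6. → (28, 6)
3Q = (28, 6).
Finally 4P + 3Q:
(31, 8) + (28, 6). λ = (6 - 8)/(28 - 31) ≡ 35/34 mod 37. 34⁻¹ ≡ 12 (mod 37) since 34·12 = 408 ≡ 1, so λ ≡ 13.
  x = λ² - 31 - 28 = 169 - 59 ≡ 36; y = λ·(31 - 36) - 8 ≡ 1. → (36, 1)

(36, 1)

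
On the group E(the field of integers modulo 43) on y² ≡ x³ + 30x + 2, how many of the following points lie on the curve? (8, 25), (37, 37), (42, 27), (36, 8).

2

(8, 25): 25² ≡ 23, rhs ≡ 23 → on.
(37, 37): 37² ≡ 36, rhs ≡ 36 → on.
(42, 27): 27² ≡ 41, rhs ≡ 14 → off.
(36, 8): 8² ≡ 21, rhs ≡ 8 → off.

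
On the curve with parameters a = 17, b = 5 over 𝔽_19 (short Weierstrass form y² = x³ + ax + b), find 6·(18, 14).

Write G = (18, 14).
Repeated addition: build up to 6G.
2G: tangent at (18, 14): λ = (3·18² + 17)/(2·14) ≡ 1/9. 9⁻¹ ≡ 17 (mod 19), so λ ≡ 1·17 ≡ 17.
  x = λ² - 18 - 18 = 289 - 36 ≡ 6; y = λ·(18 - 6) - 14 ≡ 0. → (6, 0)
3G: (6, 0) + (18, 14). λ = (14 - 0)/(18 - 6) ≡ 14/12 mod 19. 12⁻¹ ≡ 8 (mod 19) since 12·8 = 96 ≡ 1, so λ ≡ 17.
  x = λ² - 6 - 18 = 289 - 24 ≡ 18; y = λ·(6 - 18) - 0 ≡ 5. → (18, 5)
4G: (18, 5) + (18, 14): same x and y₁ ≡ -y₂, so the sum is ∞.
5G: ∞ + (18, 14) = (18, 14) (identity).
6G: tangent at (18, 14): λ = (3·18² + 17)/(2·14) ≡ 1/9. 9⁻¹ ≡ 17 (mod 19) since 9·17 = 153 ≡ 1, so λ ≡ 1·17 ≡ 17.
  x = λ² - 18 - 18 = 289 - 36 ≡ 6; y = λ·(18 - 6) - 14 ≡ 0. → (6, 0)

(6, 0)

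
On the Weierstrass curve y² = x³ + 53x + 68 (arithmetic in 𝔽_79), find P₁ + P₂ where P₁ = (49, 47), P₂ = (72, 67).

(49, 47) + (72, 67). λ = (67 - 47)/(72 - 49) ≡ 20/23 mod 79. 23⁻¹ ≡ 55 (mod 79) since 23·55 = 1265 ≡ 1, so λ ≡ 73.
  x = λ² - 49 - 72 = 5329 - 121 ≡ 73; y = λ·(49 - 73) - 47 ≡ 18. → (73, 18)

(73, 18)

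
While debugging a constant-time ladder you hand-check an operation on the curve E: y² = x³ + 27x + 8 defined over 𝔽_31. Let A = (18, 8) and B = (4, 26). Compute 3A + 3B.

(16, 17)

First 3A:
Repeated addition: build up to 3A.
2A: tangent at (18, 8): λ = (3·18² + 27)/(2·8) ≡ 7/16. 16⁻¹ ≡ 2 (mod 31), so λ ≡ 7·2 ≡ 14.
  x = λ² - 18 - 18 = 196 - 36 ≡ 5; y = λ·(18 - 5) - 8 ≡ 19. → (5, 19)
3A: (5, 19) + (18, 8). λ = (8 - 19)/(18 - 5) ≡ 20/13 mod 31. 13⁻¹ ≡ 12 (mod 31), so λ ≡ 23.
  x = λ² - 5 - 18 = 529 - 23 ≡ 10; y = λ·(5 - 10) - 19 ≡ 21. → (10, 21)
3A = (10, 21).
Next 3B:
Repeated addition: build up to 3B.
2B: tangent at (4, 26): λ = (3·4² + 27)/(2·26) ≡ 13/21. 21⁻¹ ≡ 3 (mod 31) since 21·3 = 63 ≡ 1, so λ ≡ 13·3 ≡ 8.
  x = λ² - 4 - 4 = 64 - 8 ≡ 25; y = λ·(4 - 25) - 26 ≡ 23. → (25, 23)
3B: (25, 23) + (4, 26). λ = (26 - 23)/(4 - 25) ≡ 3/10 mod 31. 10⁻¹ ≡ 28 (mod 31), so λ ≡ 22.
  x = λ² - 25 - 4 = 484 - 29 ≡ 21; y = λ·(25 - 21) - 23 ≡ 3. → (21, 3)
3B = (21, 3).
Finally 3A + 3B:
(10, 21) + (21, 3). λ = (3 - 21)/(21 - 10) ≡ 13/11 mod 31. 11⁻¹ ≡ 17 (mod 31), so λ ≡ 4.
  x = λ² - 10 - 21 = 16 - 31 ≡ 16; y = λ·(10 - 16) - 21 ≡ 17. → (16, 17)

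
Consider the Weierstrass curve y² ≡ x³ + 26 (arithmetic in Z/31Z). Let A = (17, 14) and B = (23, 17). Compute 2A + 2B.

First 2A:
Repeated addition: build up to 2A.
2A: tangent at (17, 14): λ = (3·17² + 0)/(2·14) ≡ 30/28. 28⁻¹ ≡ 10 (mod 31), so λ ≡ 30·10 ≡ 21.
  x = λ² - 17 - 17 = 441 - 34 ≡ 4; y = λ·(17 - 4) - 14 ≡ 11. → (4, 11)
2A = (4, 11).
Next 2B:
Repeated addition: build up to 2B.
2B: tangent at (23, 17): λ = (3·23² + 0)/(2·17) ≡ 6/3. 3⁻¹ ≡ 21 (mod 31), so λ ≡ 6·21 ≡ 2.
  x = λ² - 23 - 23 = 4 - 46 ≡ 20; y = λ·(23 - 20) - 17 ≡ 20. → (20, 20)
2B = (20, 20).
Finally 2A + 2B:
(4, 11) + (20, 20). λ = (20 - 11)/(20 - 4) ≡ 9/16 mod 31. 16⁻¹ ≡ 2 (mod 31) since 16·2 = 32 ≡ 1, so λ ≡ 18.
  x = λ² - 4 - 20 = 324 - 24 ≡ 21; y = λ·(4 - 21) - 11 ≡ 24. → (21, 24)

(21, 24)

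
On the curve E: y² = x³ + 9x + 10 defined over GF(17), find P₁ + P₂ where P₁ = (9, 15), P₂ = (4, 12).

(3, 9)

(9, 15) + (4, 12). λ = (12 - 15)/(4 - 9) ≡ 14/12 mod 17. 12⁻¹ ≡ 10 (mod 17) since 12·10 = 120 ≡ 1, so λ ≡ 4.
  x = λ² - 9 - 4 = 16 - 13 ≡ 3; y = λ·(9 - 3) - 15 ≡ 9. → (3, 9)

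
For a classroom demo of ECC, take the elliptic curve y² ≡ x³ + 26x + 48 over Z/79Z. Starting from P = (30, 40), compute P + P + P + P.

Repeated addition: build up to 4P.
2P: tangent at (30, 40): λ = (3·30² + 26)/(2·40) ≡ 40/1. 1⁻¹ ≡ 1 (mod 79), so λ ≡ 40·1 ≡ 40.
  x = λ² - 30 - 30 = 1600 - 60 ≡ 39; y = λ·(30 - 39) - 40 ≡ 74. → (39, 74)
3P: (39, 74) + (30, 40). λ = (40 - 74)/(30 - 39) ≡ 45/70 mod 79. 70⁻¹ ≡ 35 (mod 79), so λ ≡ 74.
  x = λ² - 39 - 30 = 5476 - 69 ≡ 35; y = λ·(39 - 35) - 74 ≡ 64. → (35, 64)
4P: (35, 64) + (30, 40). λ = (40 - 64)/(30 - 35) ≡ 55/74 mod 79. 74⁻¹ ≡ 63 (mod 79), so λ ≡ 68.
  x = λ² - 35 - 30 = 4624 - 65 ≡ 56; y = λ·(35 - 56) - 64 ≡ 9. → (56, 9)

(56, 9)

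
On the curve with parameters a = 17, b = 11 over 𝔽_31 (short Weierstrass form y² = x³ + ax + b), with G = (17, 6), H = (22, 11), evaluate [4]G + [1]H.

First 4G:
Repeated addition: build up to 4G.
2G: tangent at (17, 6): λ = (3·17² + 17)/(2·6) ≡ 16/12. 12⁻¹ ≡ 13 (mod 31), so λ ≡ 16·13 ≡ 22.
  x = λ² - 17 - 17 = 484 - 34 ≡ 16; y = λ·(17 - 16) - 6 ≡ 16. → (16, 16)
3G: (16, 16) + (17, 6). λ = (6 - 16)/(17 - 16) ≡ 21/1 mod 31. 1⁻¹ ≡ 1 (mod 31) since 1·1 = 1 ≡ 1, so λ ≡ 21.
  x = λ² - 16 - 17 = 441 - 33 ≡ 5; y = λ·(16 - 5) - 16 ≡ 29. → (5, 29)
4G: (5, 29) + (17, 6). λ = (6 - 29)/(17 - 5) ≡ 8/12 mod 31. 12⁻¹ ≡ 13 (mod 31), so λ ≡ 11.
  x = λ² - 5 - 17 = 121 - 22 ≡ 6; y = λ·(5 - 6) - 29 ≡ 22. → (6, 22)
4G = (6, 22).
Finally 4G + H:
(6, 22) + (22, 11). λ = (11 - 22)/(22 - 6) ≡ 20/16 mod 31. 16⁻¹ ≡ 2 (mod 31), so λ ≡ 9.
  x = λ² - 6 - 22 = 81 - 28 ≡ 22; y = λ·(6 - 22) - 22 ≡ 20. → (22, 20)

(22, 20)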